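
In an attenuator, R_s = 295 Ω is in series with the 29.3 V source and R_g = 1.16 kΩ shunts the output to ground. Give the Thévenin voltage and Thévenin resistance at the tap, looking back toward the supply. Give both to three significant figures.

V_th is the open-circuit tap voltage: 29.3 × 1160/(295 + 1160) = 23.4 V.
With the supply zeroed, R_s and R_g appear in parallel from the tap: R_th = R_s‖R_g = (295 × 1160)/1455 = 235 Ω.

V_th = 23.4 V, R_th = 235 Ω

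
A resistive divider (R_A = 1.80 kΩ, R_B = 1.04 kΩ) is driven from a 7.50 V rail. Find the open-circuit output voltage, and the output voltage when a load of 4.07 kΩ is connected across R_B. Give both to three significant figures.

Unloaded: 2.75 V; loaded: 2.36 V

Open-circuit: V = 7.50 × 1.04/(1.80 + 1.04) = 2.75 V.
With the load, R_B becomes R_B‖R_L = 0.8283 kΩ, so V = 7.50 × 0.8283/2.628 = 2.36 V.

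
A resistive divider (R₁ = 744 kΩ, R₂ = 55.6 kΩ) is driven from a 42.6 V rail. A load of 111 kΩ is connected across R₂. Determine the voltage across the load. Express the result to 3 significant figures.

V_out ≈ 2.02 V

The load sits in parallel with R₂: R₂‖R_L = (55.6 × 111) / (55.6 + 111) = 37.04 kΩ.
V_out = 42.6 × 37.04 / (744 + 37.04) = 42.6 × 37.04/781.0 = 2.02 V.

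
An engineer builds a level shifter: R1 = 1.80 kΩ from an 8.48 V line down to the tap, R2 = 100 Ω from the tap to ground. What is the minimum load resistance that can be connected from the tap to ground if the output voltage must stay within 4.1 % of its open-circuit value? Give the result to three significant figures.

Output resistance R_th = R1‖R2 = (1800 × 100)/1900 = 94.74 Ω.
The fractional drop is R_th/(R_th + R_L); requiring this ≤ 0.0410 gives R_L ≥ R_th(1/0.0410 − 1) = 94.74 × 23.39 = 2.22 kΩ.

R_L(min) ≈ 2.22 kΩ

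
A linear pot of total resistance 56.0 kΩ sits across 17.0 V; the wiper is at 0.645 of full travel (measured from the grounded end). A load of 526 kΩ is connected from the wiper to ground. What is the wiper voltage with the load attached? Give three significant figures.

V ≈ 10.7 V

The wiper splits the pot into (1−α)R = 19.88 kΩ above and αR = 36.12 kΩ below.
Lower section ‖ load = 33.80 kΩ.
V_wiper = 17.0 × 33.80/(19.88 + 33.80) = 10.7 V.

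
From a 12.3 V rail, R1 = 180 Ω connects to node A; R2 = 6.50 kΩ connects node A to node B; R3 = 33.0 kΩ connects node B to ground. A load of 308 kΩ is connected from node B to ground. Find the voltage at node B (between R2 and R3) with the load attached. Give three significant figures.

V ≈ 10.0 V

At node B, R3 is in parallel with the load: R3‖R_L = 29810 Ω.
Below node A the resistance is R2 + (R3‖R_L) = 36310 Ω, so V_A = 12.3 × 36310/36490 = 12.24 V.
Then V_B = V_A × (R3‖R_L)/(R2 + R3‖R_L) = 12.24 × 29810/36310 = 10.0 V.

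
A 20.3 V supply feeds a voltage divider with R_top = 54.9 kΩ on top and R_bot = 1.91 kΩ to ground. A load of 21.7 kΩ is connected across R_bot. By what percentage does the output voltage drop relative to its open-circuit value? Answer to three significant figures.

The divider's output (Thévenin) resistance is R_top‖R_bot = 1.846 kΩ.
Fractional drop under load = R_th/(R_th + R_L) = 1.846 / (1.846 + 21.7) = 0.07839.
So the output falls by 7.84 %.

7.84 %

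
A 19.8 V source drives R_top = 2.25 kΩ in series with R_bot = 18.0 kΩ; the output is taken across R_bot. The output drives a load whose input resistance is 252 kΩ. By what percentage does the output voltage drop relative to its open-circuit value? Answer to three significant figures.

The divider's output (Thévenin) resistance is R_top‖R_bot = 2.000 kΩ.
Fractional drop under load = R_th/(R_th + R_L) = 2.000 / (2.000 + 252) = 0.007874.
So the output falls by 0.787 %.

0.787 %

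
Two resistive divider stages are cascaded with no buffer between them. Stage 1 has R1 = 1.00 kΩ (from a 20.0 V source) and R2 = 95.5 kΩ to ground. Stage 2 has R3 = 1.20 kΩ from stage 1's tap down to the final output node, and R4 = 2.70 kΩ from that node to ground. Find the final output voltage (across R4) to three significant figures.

V_out ≈ 10.9 V

Stage 2 presents R3+R4 = 3.900 kΩ as a load on stage 1's tap.
Stage 1's lower leg becomes R2‖(R3+R4) = 3.747 kΩ, so V_mid = 20.0 × 3.747/4.747 = 15.79 V.
Stage 2 is itself unloaded: V_out = V_mid × R4/(R3+R4) = 15.79 × 2.70/3.900 = 10.9 V.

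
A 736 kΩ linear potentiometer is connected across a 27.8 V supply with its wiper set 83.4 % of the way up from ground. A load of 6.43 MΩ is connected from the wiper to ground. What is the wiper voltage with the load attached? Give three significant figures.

V ≈ 22.8 V

The wiper splits the pot into (1−α)R = 122.2 kΩ above and αR = 613.8 kΩ below.
Lower section ‖ load = 560.3 kΩ.
V_wiper = 27.8 × 560.3/(122.2 + 560.3) = 22.8 V.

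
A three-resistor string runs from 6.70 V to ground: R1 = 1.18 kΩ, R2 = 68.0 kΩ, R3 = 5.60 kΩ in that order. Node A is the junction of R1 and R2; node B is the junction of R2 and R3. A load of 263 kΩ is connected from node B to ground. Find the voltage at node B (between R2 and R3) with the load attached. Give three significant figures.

V ≈ 0.492 V

At node B, R3 is in parallel with the load: R3‖R_L = 5.483 kΩ.
Below node A the resistance is R2 + (R3‖R_L) = 73.48 kΩ, so V_A = 6.70 × 73.48/74.66 = 6.594 V.
Then V_B = V_A × (R3‖R_L)/(R2 + R3‖R_L) = 6.594 × 5.483/73.48 = 0.492 V.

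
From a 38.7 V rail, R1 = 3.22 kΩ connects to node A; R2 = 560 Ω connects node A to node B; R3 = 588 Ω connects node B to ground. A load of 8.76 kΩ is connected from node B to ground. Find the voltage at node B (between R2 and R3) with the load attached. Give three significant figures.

At node B, R3 is in parallel with the load: R3‖R_L = 551.0 Ω.
Below node A the resistance is R2 + (R3‖R_L) = 1111 Ω, so V_A = 38.7 × 1111/4331 = 9.928 V.
Then V_B = V_A × (R3‖R_L)/(R2 + R3‖R_L) = 9.928 × 551.0/1111 = 4.92 V.

V ≈ 4.92 V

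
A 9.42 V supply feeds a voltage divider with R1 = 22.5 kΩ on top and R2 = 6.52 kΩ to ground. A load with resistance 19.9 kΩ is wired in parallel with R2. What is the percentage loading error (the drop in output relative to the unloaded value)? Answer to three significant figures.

20.3 %

Unloaded V = 9.42 × 6.52/29.02 = 2.116 V.
Loaded: R2‖R_L = 4.911 kΩ, giving V = 9.42 × 4.911/27.41 = 1.688 V.
Drop = (2.116 − 1.688) / 2.116 = 20.3 %.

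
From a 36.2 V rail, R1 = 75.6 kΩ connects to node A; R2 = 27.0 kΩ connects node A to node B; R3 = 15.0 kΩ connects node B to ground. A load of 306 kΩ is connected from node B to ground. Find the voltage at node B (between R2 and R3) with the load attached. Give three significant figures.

V ≈ 4.43 V

At node B, R3 is in parallel with the load: R3‖R_L = 14.30 kΩ.
Below node A the resistance is R2 + (R3‖R_L) = 41.30 kΩ, so V_A = 36.2 × 41.30/116.9 = 12.79 V.
Then V_B = V_A × (R3‖R_L)/(R2 + R3‖R_L) = 12.79 × 14.30/41.30 = 4.43 V.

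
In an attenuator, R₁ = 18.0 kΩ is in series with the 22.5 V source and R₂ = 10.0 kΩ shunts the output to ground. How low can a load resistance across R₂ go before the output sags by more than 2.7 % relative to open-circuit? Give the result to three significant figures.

Output resistance R_th = R₁‖R₂ = (18.0 × 10.0)/28.00 = 6.429 kΩ.
The fractional drop is R_th/(R_th + R_L); requiring this ≤ 0.0270 gives R_L ≥ R_th(1/0.0270 − 1) = 6.429 × 36.04 = 232 kΩ.

R_L(min) ≈ 232 kΩ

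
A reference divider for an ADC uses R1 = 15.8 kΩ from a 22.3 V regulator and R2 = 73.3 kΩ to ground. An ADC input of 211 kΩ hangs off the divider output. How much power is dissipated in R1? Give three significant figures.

Total resistance from the source is R1 + (R2‖R_L) = 70.20 kΩ, so I = 22.3/70.20 kΩ = 0.3177 mA.
P = I²·R1 = (0.3177 mA)² × 15.8 kΩ = 1.59 mW.

P ≈ 1.59 mW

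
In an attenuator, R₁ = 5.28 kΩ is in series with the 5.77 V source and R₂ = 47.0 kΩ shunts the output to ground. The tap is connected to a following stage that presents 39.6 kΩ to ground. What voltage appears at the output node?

V_out ≈ 4.63 V

The load sits in parallel with R₂: R₂‖R_L = (47.0 × 39.6) / (47.0 + 39.6) = 21.49 kΩ.
V_out = 5.77 × 21.49 / (5.28 + 21.49) = 5.77 × 21.49/26.77 = 4.63 V.
(Unloaded it would have been 5.19 V.)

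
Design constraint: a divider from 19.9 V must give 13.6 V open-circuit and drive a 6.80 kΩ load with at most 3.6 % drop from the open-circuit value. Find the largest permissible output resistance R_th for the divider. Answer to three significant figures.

R_th ≤ 254 Ω

Loading drop = R_th/(R_th + R_L) ≤ 0.0360, so R_th ≤ R_L · ε/(1−ε) = 6.80 kΩ × 0.0360/0.9640 = 254 Ω.
(Any R1, R2 with R2/(R1+R2) = 0.683 and R1‖R2 ≤ 254 Ω will meet the spec.)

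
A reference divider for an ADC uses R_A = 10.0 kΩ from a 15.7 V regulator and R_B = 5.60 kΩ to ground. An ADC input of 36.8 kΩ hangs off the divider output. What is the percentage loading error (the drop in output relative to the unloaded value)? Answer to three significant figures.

The divider's output (Thévenin) resistance is R_A‖R_B = 3.590 kΩ.
Fractional drop under load = R_th/(R_th + R_L) = 3.590 / (3.590 + 36.8) = 0.08888.
So the output falls by 8.89 %.

8.89 %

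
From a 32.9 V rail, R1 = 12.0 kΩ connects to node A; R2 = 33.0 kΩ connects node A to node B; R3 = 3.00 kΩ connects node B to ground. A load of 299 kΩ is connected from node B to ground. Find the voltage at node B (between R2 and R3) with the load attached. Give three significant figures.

At node B, R3 is in parallel with the load: R3‖R_L = 2.970 kΩ.
Below node A the resistance is R2 + (R3‖R_L) = 35.97 kΩ, so V_A = 32.9 × 35.97/47.97 = 24.67 V.
Then V_B = V_A × (R3‖R_L)/(R2 + R3‖R_L) = 24.67 × 2.970/35.97 = 2.04 V.

V ≈ 2.04 V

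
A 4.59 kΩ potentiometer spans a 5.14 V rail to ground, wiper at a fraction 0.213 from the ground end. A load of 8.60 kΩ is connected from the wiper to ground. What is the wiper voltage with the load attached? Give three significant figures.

V ≈ 1.00 V

The wiper splits the pot into (1−α)R = 3612 Ω above and αR = 977.7 Ω below.
Lower section ‖ load = 877.9 Ω.
V_wiper = 5.14 × 877.9/(3612 + 877.9) = 1.00 V.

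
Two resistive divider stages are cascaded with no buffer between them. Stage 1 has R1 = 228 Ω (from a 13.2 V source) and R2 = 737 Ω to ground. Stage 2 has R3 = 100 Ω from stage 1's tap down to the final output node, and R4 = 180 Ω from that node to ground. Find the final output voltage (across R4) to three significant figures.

V_out ≈ 4.00 V

Stage 2 presents R3+R4 = 280.0 Ω as a load on stage 1's tap.
Stage 1's lower leg becomes R2‖(R3+R4) = 202.9 Ω, so V_mid = 13.2 × 202.9/430.9 = 6.216 V.
Stage 2 is itself unloaded: V_out = V_mid × R4/(R3+R4) = 6.216 × 180/280.0 = 4.00 V.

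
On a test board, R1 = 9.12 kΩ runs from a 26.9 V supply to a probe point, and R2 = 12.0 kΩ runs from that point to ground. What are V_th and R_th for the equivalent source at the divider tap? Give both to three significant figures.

V_th = 15.3 V, R_th = 5.18 kΩ

V_th is the open-circuit tap voltage: 26.9 × 12.0/(9.12 + 12.0) = 15.3 V.
With the supply zeroed, R1 and R2 appear in parallel from the tap: R_th = R1‖R2 = (9.12 × 12.0)/21.12 = 5.18 kΩ.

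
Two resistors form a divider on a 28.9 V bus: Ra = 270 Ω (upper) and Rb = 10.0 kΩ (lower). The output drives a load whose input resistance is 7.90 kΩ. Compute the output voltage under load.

The load sits in parallel with Rb: Rb‖R_L = (10000 × 7900) / (10000 + 7900) = 4413 Ω.
V_out = 28.9 × 4413 / (270 + 4413) = 28.9 × 4413/4683 = 27.2 V.

V_out ≈ 27.2 V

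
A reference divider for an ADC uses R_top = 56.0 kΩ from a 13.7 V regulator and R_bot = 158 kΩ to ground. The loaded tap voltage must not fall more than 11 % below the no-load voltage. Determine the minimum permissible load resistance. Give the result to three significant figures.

Output resistance R_th = R_top‖R_bot = (56.0 × 158)/214.0 = 41.35 kΩ.
The fractional drop is R_th/(R_th + R_L); requiring this ≤ 0.110 gives R_L ≥ R_th(1/0.110 − 1) = 41.35 × 8.091 = 335 kΩ.

R_L(min) ≈ 335 kΩ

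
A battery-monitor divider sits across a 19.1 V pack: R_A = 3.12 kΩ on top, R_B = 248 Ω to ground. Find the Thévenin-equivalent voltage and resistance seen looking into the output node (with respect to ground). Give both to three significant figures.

V_th is the open-circuit tap voltage: 19.1 × 248/(3120 + 248) = 1.41 V.
With the supply zeroed, R_A and R_B appear in parallel from the tap: R_th = R_A‖R_B = (3120 × 248)/3368 = 230 Ω.

V_th = 1.41 V, R_th = 230 Ω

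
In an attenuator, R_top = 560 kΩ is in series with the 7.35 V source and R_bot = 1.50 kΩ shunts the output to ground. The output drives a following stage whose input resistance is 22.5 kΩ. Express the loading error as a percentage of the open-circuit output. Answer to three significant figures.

6.23 %

The divider's output (Thévenin) resistance is R_top‖R_bot = 1.496 kΩ.
Fractional drop under load = R_th/(R_th + R_L) = 1.496 / (1.496 + 22.5) = 0.06234.
So the output falls by 6.23 %.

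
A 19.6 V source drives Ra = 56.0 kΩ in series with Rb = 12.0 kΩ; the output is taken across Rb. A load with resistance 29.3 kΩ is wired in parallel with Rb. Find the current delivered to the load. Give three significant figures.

Rb‖R_L = 8.513 kΩ; V_out = 19.6 × 8.513/64.51 = 2.586 V.
I_L = V_out / R_L = 2.586 / 29.3 kΩ = 0.0883 mA.

I_L ≈ 0.0883 mA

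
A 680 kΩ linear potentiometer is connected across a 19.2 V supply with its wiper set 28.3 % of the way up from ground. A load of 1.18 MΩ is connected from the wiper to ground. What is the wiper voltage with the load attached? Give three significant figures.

The wiper splits the pot into (1−α)R = 487.6 kΩ above and αR = 192.4 kΩ below.
Lower section ‖ load = 165.5 kΩ.
V_wiper = 19.2 × 165.5/(487.6 + 165.5) = 4.86 V.

V ≈ 4.86 V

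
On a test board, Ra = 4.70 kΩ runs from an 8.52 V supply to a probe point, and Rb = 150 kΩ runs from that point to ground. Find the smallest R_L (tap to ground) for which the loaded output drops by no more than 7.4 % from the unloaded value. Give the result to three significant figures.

R_L(min) ≈ 57.0 kΩ

Output resistance R_th = Ra‖Rb = (4.70 × 150)/154.7 = 4.557 kΩ.
The fractional drop is R_th/(R_th + R_L); requiring this ≤ 0.0740 gives R_L ≥ R_th(1/0.0740 − 1) = 4.557 × 12.51 = 57.0 kΩ.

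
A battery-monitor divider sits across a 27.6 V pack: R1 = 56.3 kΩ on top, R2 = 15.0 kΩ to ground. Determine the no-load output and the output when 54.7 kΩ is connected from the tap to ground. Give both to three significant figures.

Open-circuit: V = 27.6 × 15.0/(56.3 + 15.0) = 5.81 V.
With the load, R2 becomes R2‖R_L = 11.77 kΩ, so V = 27.6 × 11.77/68.07 = 4.77 V.

Unloaded: 5.81 V; loaded: 4.77 V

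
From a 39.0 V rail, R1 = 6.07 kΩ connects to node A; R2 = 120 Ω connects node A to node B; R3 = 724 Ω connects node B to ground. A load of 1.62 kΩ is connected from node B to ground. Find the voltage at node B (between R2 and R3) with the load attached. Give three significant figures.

At node B, R3 is in parallel with the load: R3‖R_L = 500.4 Ω.
Below node A the resistance is R2 + (R3‖R_L) = 620.4 Ω, so V_A = 39.0 × 620.4/6690 = 3.616 V.
Then V_B = V_A × (R3‖R_L)/(R2 + R3‖R_L) = 3.616 × 500.4/620.4 = 2.92 V.

V ≈ 2.92 V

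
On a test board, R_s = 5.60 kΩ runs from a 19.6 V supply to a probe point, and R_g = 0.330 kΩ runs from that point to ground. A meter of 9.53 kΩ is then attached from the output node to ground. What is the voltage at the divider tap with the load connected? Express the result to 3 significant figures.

V_out ≈ 1.06 V

The load sits in parallel with R_g: R_g‖R_L = (330 × 9530) / (330 + 9530) = 319.0 Ω.
V_out = 19.6 × 319.0 / (5600 + 319.0) = 19.6 × 319.0/5919 = 1.06 V.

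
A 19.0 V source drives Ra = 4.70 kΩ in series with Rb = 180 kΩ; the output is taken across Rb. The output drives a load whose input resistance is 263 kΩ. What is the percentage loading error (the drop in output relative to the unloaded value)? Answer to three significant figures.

1.71 %

The divider's output (Thévenin) resistance is Ra‖Rb = 4.580 kΩ.
Fractional drop under load = R_th/(R_th + R_L) = 4.580 / (4.580 + 263) = 0.01712.
So the output falls by 1.71 %.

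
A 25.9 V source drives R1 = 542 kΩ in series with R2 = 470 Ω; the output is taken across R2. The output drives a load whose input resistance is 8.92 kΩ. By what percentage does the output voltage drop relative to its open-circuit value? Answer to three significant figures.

The divider's output (Thévenin) resistance is R1‖R2 = 469.6 Ω.
Fractional drop under load = R_th/(R_th + R_L) = 469.6 / (469.6 + 8920) = 0.05001.
So the output falls by 5.00 %.

5.00 %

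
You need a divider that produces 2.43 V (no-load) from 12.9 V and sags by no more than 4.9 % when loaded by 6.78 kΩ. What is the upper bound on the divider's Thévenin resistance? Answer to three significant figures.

R_th ≤ 349 Ω

Loading drop = R_th/(R_th + R_L) ≤ 0.0490, so R_th ≤ R_L · ε/(1−ε) = 6.78 kΩ × 0.0490/0.9510 = 349 Ω.
(Any R1, R2 with R2/(R1+R2) = 0.188 and R1‖R2 ≤ 349 Ω will meet the spec.)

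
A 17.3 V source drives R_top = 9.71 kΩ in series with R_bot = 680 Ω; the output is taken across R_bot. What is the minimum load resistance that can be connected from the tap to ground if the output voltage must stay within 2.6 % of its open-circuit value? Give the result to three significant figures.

Output resistance R_th = R_top‖R_bot = (9710 × 680)/10390 = 635.5 Ω.
The fractional drop is R_th/(R_th + R_L); requiring this ≤ 0.0260 gives R_L ≥ R_th(1/0.0260 − 1) = 635.5 × 37.46 = 23.8 kΩ.

R_L(min) ≈ 23.8 kΩ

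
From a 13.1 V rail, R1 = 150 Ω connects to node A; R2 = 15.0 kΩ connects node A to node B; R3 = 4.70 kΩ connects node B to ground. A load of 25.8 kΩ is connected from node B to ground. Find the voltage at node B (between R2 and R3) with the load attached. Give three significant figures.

At node B, R3 is in parallel with the load: R3‖R_L = 3976 Ω.
Below node A the resistance is R2 + (R3‖R_L) = 18980 Ω, so V_A = 13.1 × 18980/19130 = 13.00 V.
Then V_B = V_A × (R3‖R_L)/(R2 + R3‖R_L) = 13.00 × 3976/18980 = 2.72 V.

V ≈ 2.72 V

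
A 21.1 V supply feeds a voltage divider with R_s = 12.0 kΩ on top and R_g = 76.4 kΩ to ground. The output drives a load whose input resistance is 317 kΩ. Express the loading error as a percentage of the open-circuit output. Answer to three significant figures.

3.17 %

The divider's output (Thévenin) resistance is R_s‖R_g = 10.37 kΩ.
Fractional drop under load = R_th/(R_th + R_L) = 10.37 / (10.37 + 317) = 0.03168.
So the output falls by 3.17 %.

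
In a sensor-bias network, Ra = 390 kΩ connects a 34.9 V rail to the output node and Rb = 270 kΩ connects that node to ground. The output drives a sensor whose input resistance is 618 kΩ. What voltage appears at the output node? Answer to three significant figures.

V_out ≈ 11.3 V

The load sits in parallel with Rb: Rb‖R_L = (270 × 618) / (270 + 618) = 187.9 kΩ.
V_out = 34.9 × 187.9 / (390 + 187.9) = 34.9 × 187.9/577.9 = 11.3 V.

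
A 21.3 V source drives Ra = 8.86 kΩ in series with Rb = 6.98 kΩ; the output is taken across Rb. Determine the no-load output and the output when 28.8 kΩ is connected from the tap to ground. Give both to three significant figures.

Unloaded: 9.39 V; loaded: 8.27 V

Open-circuit: V = 21.3 × 6.98/(8.86 + 6.98) = 9.39 V.
With the load, Rb becomes Rb‖R_L = 5.618 kΩ, so V = 21.3 × 5.618/14.48 = 8.27 V.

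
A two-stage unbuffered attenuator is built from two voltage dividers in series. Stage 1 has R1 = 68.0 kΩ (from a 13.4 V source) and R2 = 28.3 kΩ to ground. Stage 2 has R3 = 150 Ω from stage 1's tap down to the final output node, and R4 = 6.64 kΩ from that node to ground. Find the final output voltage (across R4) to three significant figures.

V_out ≈ 0.977 V

Stage 2 presents R3+R4 = 6790 Ω as a load on stage 1's tap.
Stage 1's lower leg becomes R2‖(R3+R4) = 5476 Ω, so V_mid = 13.4 × 5476/73480 = 0.9987 V.
Stage 2 is itself unloaded: V_out = V_mid × R4/(R3+R4) = 0.9987 × 6640/6790 = 0.977 V.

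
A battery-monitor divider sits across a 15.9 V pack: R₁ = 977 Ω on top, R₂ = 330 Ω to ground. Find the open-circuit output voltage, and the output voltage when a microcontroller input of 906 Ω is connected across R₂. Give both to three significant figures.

Open-circuit: V = 15.9 × 330/(977 + 330) = 4.01 V.
With the load, R₂ becomes R₂‖R_L = 241.9 Ω, so V = 15.9 × 241.9/1219 = 3.16 V.

Unloaded: 4.01 V; loaded: 3.16 V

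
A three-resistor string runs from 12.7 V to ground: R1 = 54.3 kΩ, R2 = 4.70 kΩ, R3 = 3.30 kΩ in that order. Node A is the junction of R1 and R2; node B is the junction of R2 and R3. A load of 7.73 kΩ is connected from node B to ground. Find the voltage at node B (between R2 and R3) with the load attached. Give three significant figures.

V ≈ 0.479 V

At node B, R3 is in parallel with the load: R3‖R_L = 2.313 kΩ.
Below node A the resistance is R2 + (R3‖R_L) = 7.013 kΩ, so V_A = 12.7 × 7.013/61.31 = 1.453 V.
Then V_B = V_A × (R3‖R_L)/(R2 + R3‖R_L) = 1.453 × 2.313/7.013 = 0.479 V.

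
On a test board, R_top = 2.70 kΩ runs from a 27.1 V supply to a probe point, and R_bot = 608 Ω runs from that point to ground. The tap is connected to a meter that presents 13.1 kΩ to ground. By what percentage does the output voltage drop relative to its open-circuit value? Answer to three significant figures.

The divider's output (Thévenin) resistance is R_top‖R_bot = 496.3 Ω.
Fractional drop under load = R_th/(R_th + R_L) = 496.3 / (496.3 + 13100) = 0.03650.
So the output falls by 3.65 %.

3.65 %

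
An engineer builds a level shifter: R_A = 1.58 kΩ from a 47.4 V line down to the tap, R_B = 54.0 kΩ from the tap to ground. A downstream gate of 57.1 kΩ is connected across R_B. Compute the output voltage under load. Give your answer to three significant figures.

The load sits in parallel with R_B: R_B‖R_L = (54.0 × 57.1) / (54.0 + 57.1) = 27.75 kΩ.
V_out = 47.4 × 27.75 / (1.58 + 27.75) = 47.4 × 27.75/29.33 = 44.8 V.
(Unloaded it would have been 46.1 V.)

V_out ≈ 44.8 V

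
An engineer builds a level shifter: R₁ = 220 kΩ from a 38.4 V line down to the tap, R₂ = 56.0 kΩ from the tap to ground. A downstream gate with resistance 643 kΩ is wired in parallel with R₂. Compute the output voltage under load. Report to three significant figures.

The load sits in parallel with R₂: R₂‖R_L = (56.0 × 643) / (56.0 + 643) = 51.51 kΩ.
V_out = 38.4 × 51.51 / (220 + 51.51) = 38.4 × 51.51/271.5 = 7.29 V.

V_out ≈ 7.29 V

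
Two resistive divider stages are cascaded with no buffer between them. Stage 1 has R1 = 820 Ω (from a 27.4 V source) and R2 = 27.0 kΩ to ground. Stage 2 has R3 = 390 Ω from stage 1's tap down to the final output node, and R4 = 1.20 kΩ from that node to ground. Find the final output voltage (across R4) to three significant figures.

V_out ≈ 13.4 V

Stage 2 presents R3+R4 = 1590 Ω as a load on stage 1's tap.
Stage 1's lower leg becomes R2‖(R3+R4) = 1502 Ω, so V_mid = 27.4 × 1502/2322 = 17.72 V.
Stage 2 is itself unloaded: V_out = V_mid × R4/(R3+R4) = 17.72 × 1200/1590 = 13.4 V.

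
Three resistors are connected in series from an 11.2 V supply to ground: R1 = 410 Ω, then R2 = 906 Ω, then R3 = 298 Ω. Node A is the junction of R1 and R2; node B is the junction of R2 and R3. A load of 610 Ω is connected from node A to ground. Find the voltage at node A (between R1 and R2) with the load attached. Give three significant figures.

Below node A the series string R2+R3 = 1204 Ω sits in parallel with the 610 Ω load: 404.9 Ω.
V_A = 11.2 × 404.9/(410 + 404.9) = 5.56 V.

V ≈ 5.56 V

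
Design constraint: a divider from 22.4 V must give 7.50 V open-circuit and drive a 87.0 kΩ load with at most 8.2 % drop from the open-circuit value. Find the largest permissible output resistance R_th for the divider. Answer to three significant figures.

Loading drop = R_th/(R_th + R_L) ≤ 0.0820, so R_th ≤ R_L · ε/(1−ε) = 87.0 kΩ × 0.0820/0.9180 = 7.77 kΩ.
(Any R1, R2 with R2/(R1+R2) = 0.335 and R1‖R2 ≤ 7.77 kΩ will meet the spec.)

R_th ≤ 7.77 kΩ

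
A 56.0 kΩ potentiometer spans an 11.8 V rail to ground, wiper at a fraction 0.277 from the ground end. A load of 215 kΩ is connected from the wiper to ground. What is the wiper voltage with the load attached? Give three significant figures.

V ≈ 3.11 V

The wiper splits the pot into (1−α)R = 40.49 kΩ above and αR = 15.51 kΩ below.
Lower section ‖ load = 14.47 kΩ.
V_wiper = 11.8 × 14.47/(40.49 + 14.47) = 3.11 V.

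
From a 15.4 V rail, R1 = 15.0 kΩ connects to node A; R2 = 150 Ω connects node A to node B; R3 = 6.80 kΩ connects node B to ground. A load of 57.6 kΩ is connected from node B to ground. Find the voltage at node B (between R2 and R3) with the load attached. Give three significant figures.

V ≈ 4.41 V

At node B, R3 is in parallel with the load: R3‖R_L = 6082 Ω.
Below node A the resistance is R2 + (R3‖R_L) = 6232 Ω, so V_A = 15.4 × 6232/21230 = 4.520 V.
Then V_B = V_A × (R3‖R_L)/(R2 + R3‖R_L) = 4.520 × 6082/6232 = 4.41 V.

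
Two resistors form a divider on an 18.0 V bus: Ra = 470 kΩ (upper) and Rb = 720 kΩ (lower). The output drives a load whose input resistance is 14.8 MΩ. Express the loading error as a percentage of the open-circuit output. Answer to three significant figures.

The divider's output (Thévenin) resistance is Ra‖Rb = 284.4 kΩ.
Fractional drop under load = R_th/(R_th + R_L) = 284.4 / (284.4 + 14800) = 0.01885.
So the output falls by 1.89 %.

1.89 %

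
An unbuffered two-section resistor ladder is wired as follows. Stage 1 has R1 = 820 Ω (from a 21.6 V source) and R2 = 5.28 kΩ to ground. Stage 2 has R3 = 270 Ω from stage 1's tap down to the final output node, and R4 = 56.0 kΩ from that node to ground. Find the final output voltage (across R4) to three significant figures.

Stage 2 presents R3+R4 = 56270 Ω as a load on stage 1's tap.
Stage 1's lower leg becomes R2‖(R3+R4) = 4827 Ω, so V_mid = 21.6 × 4827/5647 = 18.46 V.
Stage 2 is itself unloaded: V_out = V_mid × R4/(R3+R4) = 18.46 × 56000/56270 = 18.4 V.

V_out ≈ 18.4 V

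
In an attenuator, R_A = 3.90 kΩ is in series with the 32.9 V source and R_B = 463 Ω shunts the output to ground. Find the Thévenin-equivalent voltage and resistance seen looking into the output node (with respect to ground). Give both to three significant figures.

V_th = 3.49 V, R_th = 414 Ω

V_th is the open-circuit tap voltage: 32.9 × 463/(3900 + 463) = 3.49 V.
With the supply zeroed, R_A and R_B appear in parallel from the tap: R_th = R_A‖R_B = (3900 × 463)/4363 = 414 Ω.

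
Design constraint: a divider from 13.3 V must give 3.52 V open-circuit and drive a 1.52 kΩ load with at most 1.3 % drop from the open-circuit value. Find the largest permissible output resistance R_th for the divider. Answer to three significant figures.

R_th ≤ 20.0 Ω

Loading drop = R_th/(R_th + R_L) ≤ 0.0130, so R_th ≤ R_L · ε/(1−ε) = 1.52 kΩ × 0.0130/0.9870 = 20.0 Ω.
(Any R1, R2 with R2/(R1+R2) = 0.265 and R1‖R2 ≤ 20.0 Ω will meet the spec.)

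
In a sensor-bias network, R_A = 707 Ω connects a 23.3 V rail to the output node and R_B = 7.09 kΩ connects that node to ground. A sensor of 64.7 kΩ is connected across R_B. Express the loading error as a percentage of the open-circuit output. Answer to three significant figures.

The divider's output (Thévenin) resistance is R_A‖R_B = 642.9 Ω.
Fractional drop under load = R_th/(R_th + R_L) = 642.9 / (642.9 + 64700) = 0.009839.
So the output falls by 0.984 %.

0.984 %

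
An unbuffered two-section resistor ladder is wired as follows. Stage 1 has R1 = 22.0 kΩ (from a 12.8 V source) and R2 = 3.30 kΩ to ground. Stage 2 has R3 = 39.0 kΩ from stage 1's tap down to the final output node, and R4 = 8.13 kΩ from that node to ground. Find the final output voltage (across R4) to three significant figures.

Stage 2 presents R3+R4 = 47.13 kΩ as a load on stage 1's tap.
Stage 1's lower leg becomes R2‖(R3+R4) = 3.084 kΩ, so V_mid = 12.8 × 3.084/25.08 = 1.574 V.
Stage 2 is itself unloaded: V_out = V_mid × R4/(R3+R4) = 1.574 × 8.13/47.13 = 0.271 V.

V_out ≈ 0.271 V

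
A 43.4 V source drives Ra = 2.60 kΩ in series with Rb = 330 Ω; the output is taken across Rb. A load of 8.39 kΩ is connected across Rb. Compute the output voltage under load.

V_out ≈ 4.72 V

The load sits in parallel with Rb: Rb‖R_L = (330 × 8390) / (330 + 8390) = 317.5 Ω.
V_out = 43.4 × 317.5 / (2600 + 317.5) = 43.4 × 317.5/2918 = 4.72 V.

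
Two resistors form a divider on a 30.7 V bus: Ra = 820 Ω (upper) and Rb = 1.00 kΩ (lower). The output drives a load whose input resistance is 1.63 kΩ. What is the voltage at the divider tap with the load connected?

V_out ≈ 13.2 V

The load sits in parallel with Rb: Rb‖R_L = (1000 × 1630) / (1000 + 1630) = 619.8 Ω.
V_out = 30.7 × 619.8 / (820 + 619.8) = 30.7 × 619.8/1440 = 13.2 V.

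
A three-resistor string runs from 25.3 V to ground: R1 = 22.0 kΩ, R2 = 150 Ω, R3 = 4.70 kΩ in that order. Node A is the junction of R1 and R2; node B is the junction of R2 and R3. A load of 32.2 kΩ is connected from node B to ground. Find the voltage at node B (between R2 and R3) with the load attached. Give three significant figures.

At node B, R3 is in parallel with the load: R3‖R_L = 4101 Ω.
Below node A the resistance is R2 + (R3‖R_L) = 4251 Ω, so V_A = 25.3 × 4251/26250 = 4.097 V.
Then V_B = V_A × (R3‖R_L)/(R2 + R3‖R_L) = 4.097 × 4101/4251 = 3.95 V.

V ≈ 3.95 V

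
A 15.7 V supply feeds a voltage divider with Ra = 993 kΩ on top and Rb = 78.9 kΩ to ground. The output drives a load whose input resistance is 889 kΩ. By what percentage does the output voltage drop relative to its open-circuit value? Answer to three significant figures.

The divider's output (Thévenin) resistance is Ra‖Rb = 73.09 kΩ.
Fractional drop under load = R_th/(R_th + R_L) = 73.09 / (73.09 + 889) = 0.07597.
So the output falls by 7.60 %.

7.60 %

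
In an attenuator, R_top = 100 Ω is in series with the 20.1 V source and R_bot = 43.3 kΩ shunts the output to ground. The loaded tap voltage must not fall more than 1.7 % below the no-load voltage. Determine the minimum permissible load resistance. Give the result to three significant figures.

R_L(min) ≈ 5.77 kΩ

Output resistance R_th = R_top‖R_bot = (100 × 43300)/43400 = 99.77 Ω.
The fractional drop is R_th/(R_th + R_L); requiring this ≤ 0.0170 gives R_L ≥ R_th(1/0.0170 − 1) = 99.77 × 57.82 = 5.77 kΩ.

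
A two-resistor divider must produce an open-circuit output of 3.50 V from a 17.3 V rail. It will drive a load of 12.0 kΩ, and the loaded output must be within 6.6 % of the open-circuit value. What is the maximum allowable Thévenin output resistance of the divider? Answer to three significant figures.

Loading drop = R_th/(R_th + R_L) ≤ 0.0660, so R_th ≤ R_L · ε/(1−ε) = 12.0 kΩ × 0.0660/0.9340 = 848 Ω.

R_th ≤ 848 Ω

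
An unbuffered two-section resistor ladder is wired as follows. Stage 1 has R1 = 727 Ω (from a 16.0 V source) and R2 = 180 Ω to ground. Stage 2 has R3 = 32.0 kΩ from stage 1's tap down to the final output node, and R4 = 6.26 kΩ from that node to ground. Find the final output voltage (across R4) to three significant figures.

V_out ≈ 0.518 V

Stage 2 presents R3+R4 = 38260 Ω as a load on stage 1's tap.
Stage 1's lower leg becomes R2‖(R3+R4) = 179.2 Ω, so V_mid = 16.0 × 179.2/906.2 = 3.163 V.
Stage 2 is itself unloaded: V_out = V_mid × R4/(R3+R4) = 3.163 × 6260/38260 = 0.518 V.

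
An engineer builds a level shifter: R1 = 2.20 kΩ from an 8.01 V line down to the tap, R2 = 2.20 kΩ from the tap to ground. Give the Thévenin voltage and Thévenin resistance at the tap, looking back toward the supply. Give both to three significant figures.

V_th = 4.00 V, R_th = 1.10 kΩ

V_th is the open-circuit tap voltage: 8.01 × 2.20/(2.20 + 2.20) = 4.00 V.
With the supply zeroed, R1 and R2 appear in parallel from the tap: R_th = R1‖R2 = (2.20 × 2.20)/4.400 = 1.10 kΩ.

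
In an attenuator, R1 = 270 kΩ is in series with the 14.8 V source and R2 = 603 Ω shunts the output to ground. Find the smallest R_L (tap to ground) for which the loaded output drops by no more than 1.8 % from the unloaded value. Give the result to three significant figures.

R_L(min) ≈ 32.8 kΩ

Output resistance R_th = R1‖R2 = (270000 × 603)/270600 = 601.7 Ω.
The fractional drop is R_th/(R_th + R_L); requiring this ≤ 0.0180 gives R_L ≥ R_th(1/0.0180 − 1) = 601.7 × 54.56 = 32.8 kΩ.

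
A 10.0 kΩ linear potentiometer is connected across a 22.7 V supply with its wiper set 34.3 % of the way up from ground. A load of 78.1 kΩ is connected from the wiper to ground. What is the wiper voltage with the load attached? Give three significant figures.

V ≈ 7.57 V

The wiper splits the pot into (1−α)R = 6.570 kΩ above and αR = 3.430 kΩ below.
Lower section ‖ load = 3.286 kΩ.
V_wiper = 22.7 × 3.286/(6.570 + 3.286) = 7.57 V.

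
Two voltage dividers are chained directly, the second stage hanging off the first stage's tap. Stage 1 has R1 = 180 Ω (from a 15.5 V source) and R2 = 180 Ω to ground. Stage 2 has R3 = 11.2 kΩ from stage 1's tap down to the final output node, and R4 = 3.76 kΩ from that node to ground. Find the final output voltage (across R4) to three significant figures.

Stage 2 presents R3+R4 = 14960 Ω as a load on stage 1's tap.
Stage 1's lower leg becomes R2‖(R3+R4) = 177.9 Ω, so V_mid = 15.5 × 177.9/357.9 = 7.704 V.
Stage 2 is itself unloaded: V_out = V_mid × R4/(R3+R4) = 7.704 × 3760/14960 = 1.94 V.

V_out ≈ 1.94 V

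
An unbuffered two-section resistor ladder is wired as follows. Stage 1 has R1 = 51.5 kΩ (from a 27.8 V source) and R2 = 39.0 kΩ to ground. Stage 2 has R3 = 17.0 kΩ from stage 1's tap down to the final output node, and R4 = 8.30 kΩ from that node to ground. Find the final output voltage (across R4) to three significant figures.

Stage 2 presents R3+R4 = 25.30 kΩ as a load on stage 1's tap.
Stage 1's lower leg becomes R2‖(R3+R4) = 15.35 kΩ, so V_mid = 27.8 × 15.35/66.85 = 6.382 V.
Stage 2 is itself unloaded: V_out = V_mid × R4/(R3+R4) = 6.382 × 8.30/25.30 = 2.09 V.

V_out ≈ 2.09 V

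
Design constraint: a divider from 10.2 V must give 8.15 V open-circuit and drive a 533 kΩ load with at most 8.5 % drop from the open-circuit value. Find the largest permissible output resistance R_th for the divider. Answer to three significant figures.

R_th ≤ 49.5 kΩ

Loading drop = R_th/(R_th + R_L) ≤ 0.0850, so R_th ≤ R_L · ε/(1−ε) = 533 kΩ × 0.0850/0.9150 = 49.5 kΩ.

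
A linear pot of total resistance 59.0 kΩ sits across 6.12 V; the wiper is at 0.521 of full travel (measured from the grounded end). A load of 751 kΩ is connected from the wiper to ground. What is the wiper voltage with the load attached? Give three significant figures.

The wiper splits the pot into (1−α)R = 28.26 kΩ above and αR = 30.74 kΩ below.
Lower section ‖ load = 29.53 kΩ.
V_wiper = 6.12 × 29.53/(28.26 + 29.53) = 3.13 V.

V ≈ 3.13 V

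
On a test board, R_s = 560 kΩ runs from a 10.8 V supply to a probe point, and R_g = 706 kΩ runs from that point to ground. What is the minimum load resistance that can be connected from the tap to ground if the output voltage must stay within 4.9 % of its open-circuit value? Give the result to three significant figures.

R_L(min) ≈ 6.06 MΩ

Output resistance R_th = R_s‖R_g = (560 × 706)/1266 = 312.3 kΩ.
The fractional drop is R_th/(R_th + R_L); requiring this ≤ 0.0490 gives R_L ≥ R_th(1/0.0490 − 1) = 312.3 × 19.41 = 6.06 MΩ.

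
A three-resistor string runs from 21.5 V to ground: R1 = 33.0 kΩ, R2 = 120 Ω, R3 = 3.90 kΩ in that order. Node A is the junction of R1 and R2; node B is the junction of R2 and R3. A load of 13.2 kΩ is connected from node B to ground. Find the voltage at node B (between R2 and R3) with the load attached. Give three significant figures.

At node B, R3 is in parallel with the load: R3‖R_L = 3011 Ω.
Below node A the resistance is R2 + (R3‖R_L) = 3131 Ω, so V_A = 21.5 × 3131/36130 = 1.863 V.
Then V_B = V_A × (R3‖R_L)/(R2 + R3‖R_L) = 1.863 × 3011/3131 = 1.79 V.

V ≈ 1.79 V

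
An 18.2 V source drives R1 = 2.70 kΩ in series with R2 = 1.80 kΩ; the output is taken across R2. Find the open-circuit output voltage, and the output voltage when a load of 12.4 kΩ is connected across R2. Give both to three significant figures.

Unloaded: 7.28 V; loaded: 6.70 V

Open-circuit: V = 18.2 × 1.80/(2.70 + 1.80) = 7.28 V.
With the load, R2 becomes R2‖R_L = 1.572 kΩ, so V = 18.2 × 1.572/4.272 = 6.70 V.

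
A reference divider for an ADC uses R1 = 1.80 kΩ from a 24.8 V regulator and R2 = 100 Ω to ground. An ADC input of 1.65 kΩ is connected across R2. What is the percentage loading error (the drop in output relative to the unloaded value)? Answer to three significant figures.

The divider's output (Thévenin) resistance is R1‖R2 = 94.74 Ω.
Fractional drop under load = R_th/(R_th + R_L) = 94.74 / (94.74 + 1650) = 0.05430.
So the output falls by 5.43 %.

5.43 %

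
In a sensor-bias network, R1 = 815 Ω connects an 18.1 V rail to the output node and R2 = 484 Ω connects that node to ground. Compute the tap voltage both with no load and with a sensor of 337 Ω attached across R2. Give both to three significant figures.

Open-circuit: V = 18.1 × 484/(815 + 484) = 6.74 V.
With the load, R2 becomes R2‖R_L = 198.7 Ω, so V = 18.1 × 198.7/1014 = 3.55 V.

Unloaded: 6.74 V; loaded: 3.55 V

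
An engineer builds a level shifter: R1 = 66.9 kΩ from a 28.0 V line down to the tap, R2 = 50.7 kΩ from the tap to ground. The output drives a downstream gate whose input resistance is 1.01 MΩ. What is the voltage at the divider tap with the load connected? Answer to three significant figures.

V_out ≈ 11.7 V

The load sits in parallel with R2: R2‖R_L = (50.7 × 1010) / (50.7 + 1010) = 48.28 kΩ.
V_out = 28.0 × 48.28 / (66.9 + 48.28) = 28.0 × 48.28/115.2 = 11.7 V.
(Unloaded it would have been 12.1 V.)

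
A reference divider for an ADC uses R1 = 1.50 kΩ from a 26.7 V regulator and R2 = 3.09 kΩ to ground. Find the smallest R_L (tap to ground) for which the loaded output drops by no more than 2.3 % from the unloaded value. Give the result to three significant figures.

Output resistance R_th = R1‖R2 = (1.50 × 3.09)/4.590 = 1.010 kΩ.
The fractional drop is R_th/(R_th + R_L); requiring this ≤ 0.0230 gives R_L ≥ R_th(1/0.0230 − 1) = 1.010 × 42.48 = 42.9 kΩ.

R_L(min) ≈ 42.9 kΩ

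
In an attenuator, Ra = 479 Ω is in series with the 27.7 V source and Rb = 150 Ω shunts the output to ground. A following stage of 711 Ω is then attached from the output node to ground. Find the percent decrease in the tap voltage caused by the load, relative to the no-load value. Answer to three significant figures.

13.8 %

The divider's output (Thévenin) resistance is Ra‖Rb = 114.2 Ω.
Fractional drop under load = R_th/(R_th + R_L) = 114.2 / (114.2 + 711) = 0.1384.
So the output falls by 13.8 %.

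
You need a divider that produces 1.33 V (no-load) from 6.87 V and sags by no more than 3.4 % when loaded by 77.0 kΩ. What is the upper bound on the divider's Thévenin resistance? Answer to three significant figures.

R_th ≤ 2.71 kΩ

Loading drop = R_th/(R_th + R_L) ≤ 0.0340, so R_th ≤ R_L · ε/(1−ε) = 77.0 kΩ × 0.0340/0.9660 = 2.71 kΩ.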